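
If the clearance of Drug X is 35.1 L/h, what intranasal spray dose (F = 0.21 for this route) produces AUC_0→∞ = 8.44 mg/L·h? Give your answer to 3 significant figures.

Dose = CL × AUC_0→∞ / F
     = 35.1 × 8.44 / 0.21 = 1410.69 mg

Dose = 1410 mg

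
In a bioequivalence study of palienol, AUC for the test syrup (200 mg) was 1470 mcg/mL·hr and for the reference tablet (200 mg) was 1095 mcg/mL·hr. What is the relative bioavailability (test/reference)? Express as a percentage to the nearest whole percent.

F_rel = (AUC_test/D_test) / (AUC_ref/D_ref)
      = (1470/200) / (1095/200)
      = 7.35 / 5.475 = 1.3425 = 134.25%

F_rel = 134%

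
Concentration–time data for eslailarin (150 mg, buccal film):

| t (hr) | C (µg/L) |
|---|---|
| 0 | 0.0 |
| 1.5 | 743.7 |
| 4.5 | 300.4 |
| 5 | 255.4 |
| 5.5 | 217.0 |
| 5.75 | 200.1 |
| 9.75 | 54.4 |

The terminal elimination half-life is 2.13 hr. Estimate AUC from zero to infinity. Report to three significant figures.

Trapezoidal AUC_0→9.75:
  [0→1.5]: (0.0+743.7)/2 × 1.5 = 557.775
  [1.5→4.5]: (743.7+300.4)/2 × 3 = 1566.15
  [4.5→5]: (300.4+255.4)/2 × 0.5 = 138.95
  [5→5.5]: (255.4+217.0)/2 × 0.5 = 118.1
  [5.5→5.75]: (217.0+200.1)/2 × 0.25 = 52.1375
  [5.75→9.75]: (200.1+54.4)/2 × 4 = 509.0
  Sum = 2942.1125 µg/L·hr
k_e = ln2 / t½ = 0.693147 / 2.13 = 0.3254 hr^-1
Extrapolated tail: C_last / k_e = 54.4 / 0.3254 = 167.179
AUC_0→∞ = 2942.1125 + 167.179 = 3109.2915 µg/L·hr

AUC = 3110 µg/L·hr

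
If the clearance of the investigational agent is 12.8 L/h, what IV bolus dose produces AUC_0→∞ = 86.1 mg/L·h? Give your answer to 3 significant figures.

Dose = 1100 mg

Dose_iv = CL × AUC_0→∞
     = 12.8 × 86.1 = 1102.08 mg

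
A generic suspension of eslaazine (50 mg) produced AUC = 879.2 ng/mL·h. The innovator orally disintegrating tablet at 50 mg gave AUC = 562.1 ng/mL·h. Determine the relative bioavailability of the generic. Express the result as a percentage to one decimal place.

F_rel = (AUC_test/D_test) / (AUC_ref/D_ref)
      = (879.2/50) / (562.1/50)
      = 17.584 / 11.242 = 1.5641 = 156.41%

F_rel = 156.4%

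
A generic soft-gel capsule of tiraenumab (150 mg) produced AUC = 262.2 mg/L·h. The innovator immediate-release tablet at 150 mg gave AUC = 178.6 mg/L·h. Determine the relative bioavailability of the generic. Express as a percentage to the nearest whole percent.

F_rel = (AUC_test/D_test) / (AUC_ref/D_ref)
      = (262.2/150) / (178.6/150)
      = 1.748 / 1.19067 = 1.4681 = 146.81%

F_rel = 147%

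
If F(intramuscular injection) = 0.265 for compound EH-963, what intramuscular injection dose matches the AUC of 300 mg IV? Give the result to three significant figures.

For equal systemic exposure: F × D_ev = D_iv
D_ev = D_iv / F = 300 / 0.265 = 1132.08 mg

D_intramuscular = 1130 mg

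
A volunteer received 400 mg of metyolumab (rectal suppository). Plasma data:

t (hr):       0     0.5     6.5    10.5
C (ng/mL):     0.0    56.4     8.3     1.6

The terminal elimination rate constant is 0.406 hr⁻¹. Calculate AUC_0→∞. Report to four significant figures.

AUC = 231.9 ng/mL·hr

Trapezoidal AUC_0→10.5:
  [0→0.5]: (0.0+56.4)/2 × 0.5 = 14.1
  [0.5→6.5]: (56.4+8.3)/2 × 6 = 194.1
  [6.5→10.5]: (8.3+1.6)/2 × 4 = 19.8
  Sum = 228.0 ng/mL·hr
Extrapolated tail: C_last / k_e = 1.6 / 0.406 = 3.941
AUC_0→∞ = 228.0 + 3.941 = 231.941 ng/mL·hr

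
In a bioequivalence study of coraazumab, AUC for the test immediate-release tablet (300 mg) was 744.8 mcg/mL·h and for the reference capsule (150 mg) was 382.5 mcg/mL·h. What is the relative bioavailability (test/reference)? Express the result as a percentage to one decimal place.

F_rel = (AUC_test/D_test) / (AUC_ref/D_ref)
      = (744.8/300) / (382.5/150)
      = 2.48267 / 2.55 = 0.9736 = 97.36%

F_rel = 97.4%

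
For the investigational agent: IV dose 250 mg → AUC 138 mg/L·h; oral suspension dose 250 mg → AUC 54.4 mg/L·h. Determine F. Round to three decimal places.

F = (AUC_ev / D_ev) / (AUC_iv / D_iv)
  = (54.4/250) / (138/250)
  = 0.2176 / 0.552 = 0.3942

F = 0.394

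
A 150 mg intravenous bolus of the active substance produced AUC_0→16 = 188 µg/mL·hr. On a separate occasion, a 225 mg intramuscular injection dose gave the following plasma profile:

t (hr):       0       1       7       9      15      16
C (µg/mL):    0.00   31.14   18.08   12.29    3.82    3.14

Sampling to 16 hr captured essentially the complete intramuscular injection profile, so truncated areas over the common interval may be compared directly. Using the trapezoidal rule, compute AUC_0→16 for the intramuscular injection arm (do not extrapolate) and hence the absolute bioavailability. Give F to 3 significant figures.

F = 0.870

Trapezoidal AUC_0→16 (intramuscular injection):
  [0→1]: (0.00+31.14)/2 × 1 = 15.57
  [1→7]: (31.14+18.08)/2 × 6 = 147.66
  [7→9]: (18.08+12.29)/2 × 2 = 30.37
  [9→15]: (12.29+3.82)/2 × 6 = 48.33
  [15→16]: (3.82+3.14)/2 × 1 = 3.48
  Sum = 245.41 µg/mL·hr
F = (AUC_ev/D_ev)/(AUC_iv/D_iv) = (245.41/225)/(188/150) = 1.09071/1.25333 = 0.8702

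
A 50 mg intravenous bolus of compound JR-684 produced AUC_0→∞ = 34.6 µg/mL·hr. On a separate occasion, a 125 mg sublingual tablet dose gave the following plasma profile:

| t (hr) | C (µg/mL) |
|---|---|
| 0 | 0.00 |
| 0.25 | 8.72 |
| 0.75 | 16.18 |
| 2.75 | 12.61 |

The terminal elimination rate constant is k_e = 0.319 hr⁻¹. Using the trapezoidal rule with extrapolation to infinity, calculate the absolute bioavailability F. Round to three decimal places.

F = 0.874

Trapezoidal AUC_0→2.75 (sublingual tablet):
  [0→0.25]: (0.00+8.72)/2 × 0.25 = 1.09
  [0.25→0.75]: (8.72+16.18)/2 × 0.5 = 6.225
  [0.75→2.75]: (16.18+12.61)/2 × 2 = 28.79
  Sum = 36.105 µg/mL·hr
Tail: C_last/k_e = 12.61/0.319 = 39.530
AUC_0→∞ (sublingual tablet) = 36.105 + 39.530 = 75.635 µg/mL·hr
F = (AUC_ev/D_ev)/(AUC_iv/D_iv) = (75.635/125)/(34.6/50) = 0.60508/0.692 = 0.8744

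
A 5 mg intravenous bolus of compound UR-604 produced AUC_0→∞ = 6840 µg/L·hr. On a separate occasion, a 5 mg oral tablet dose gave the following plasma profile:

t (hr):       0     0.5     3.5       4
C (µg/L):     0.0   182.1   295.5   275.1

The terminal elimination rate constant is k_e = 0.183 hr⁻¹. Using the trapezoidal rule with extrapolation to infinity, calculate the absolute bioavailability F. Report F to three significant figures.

F = 0.352

Trapezoidal AUC_0→4 (oral tablet):
  [0→0.5]: (0.0+182.1)/2 × 0.5 = 45.525
  [0.5→3.5]: (182.1+295.5)/2 × 3 = 716.4
  [3.5→4]: (295.5+275.1)/2 × 0.5 = 142.65
  Sum = 904.575 µg/L·hr
Tail: C_last/k_e = 275.1/0.183 = 1503.279
AUC_0→∞ (oral tablet) = 904.575 + 1503.279 = 2407.854 µg/L·hr
F = (AUC_ev/D_ev)/(AUC_iv/D_iv) = (2407.854/5)/(6840/5) = 481.5708/1368 = 0.3520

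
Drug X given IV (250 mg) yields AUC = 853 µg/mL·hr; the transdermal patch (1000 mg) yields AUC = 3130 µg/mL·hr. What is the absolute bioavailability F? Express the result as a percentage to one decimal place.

F = 91.7%

F = (AUC_ev / D_ev) / (AUC_iv / D_iv)
  = (3130/1000) / (853/250)
  = 3.13 / 3.412 = 0.9174
  = 91.74%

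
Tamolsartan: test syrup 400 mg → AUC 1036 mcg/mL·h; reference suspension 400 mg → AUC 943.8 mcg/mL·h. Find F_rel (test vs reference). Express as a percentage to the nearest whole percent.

F_rel = 110%

F_rel = (AUC_test/D_test) / (AUC_ref/D_ref)
      = (1036/400) / (943.8/400)
      = 2.59 / 2.3595 = 1.0977 = 109.77%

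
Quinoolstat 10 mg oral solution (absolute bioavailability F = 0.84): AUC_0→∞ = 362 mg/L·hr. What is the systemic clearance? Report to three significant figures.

CL = 0.0232 L/hr

CL = F × Dose / AUC_0→∞
   = 0.84 × 10 / 362 = 0.0232044 L/hr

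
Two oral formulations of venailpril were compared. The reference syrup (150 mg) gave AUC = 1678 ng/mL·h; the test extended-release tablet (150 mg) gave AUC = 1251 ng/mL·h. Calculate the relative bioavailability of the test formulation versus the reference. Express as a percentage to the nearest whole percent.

F_rel = 75%

F_rel = (AUC_test/D_test) / (AUC_ref/D_ref)
      = (1251/150) / (1678/150)
      = 8.34 / 11.1867 = 0.7455 = 74.55%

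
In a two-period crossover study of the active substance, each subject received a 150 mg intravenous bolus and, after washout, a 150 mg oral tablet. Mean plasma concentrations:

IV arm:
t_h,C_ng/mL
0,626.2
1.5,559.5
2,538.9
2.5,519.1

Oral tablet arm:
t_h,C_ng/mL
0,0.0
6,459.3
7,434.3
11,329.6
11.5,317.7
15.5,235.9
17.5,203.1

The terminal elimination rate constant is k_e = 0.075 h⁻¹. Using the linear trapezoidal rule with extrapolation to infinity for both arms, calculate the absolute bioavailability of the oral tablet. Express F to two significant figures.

Trapezoidal AUC_0→2.5 (IV):
  [0→1.5]: (626.2+559.5)/2 × 1.5 = 889.275
  [1.5→2]: (559.5+538.9)/2 × 0.5 = 274.6
  [2→2.5]: (538.9+519.1)/2 × 0.5 = 264.5
  Sum = 1428.375 ng/mL·h
IV tail: 519.1/0.075 = 6921.333; AUC_iv,0→∞ = 1428.375 + 6921.333 = 8349.708 ng/mL·h
Trapezoidal AUC_0→17.5 (oral tablet):
  [0→6]: (0.0+459.3)/2 × 6 = 1377.9
  [6→7]: (459.3+434.3)/2 × 1 = 446.8
  [7→11]: (434.3+329.6)/2 × 4 = 1527.8
  [11→11.5]: (329.6+317.7)/2 × 0.5 = 161.825
  [11.5→15.5]: (317.7+235.9)/2 × 4 = 1107.2
  [15.5→17.5]: (235.9+203.1)/2 × 2 = 439.0
  Sum = 5060.525 ng/mL·h
oral tablet tail: 203.1/0.075 = 2708.000; AUC_ev,0→∞ = 5060.525 + 2708.000 = 7768.525 ng/mL·h
F = (AUC_ev/D_ev)/(AUC_iv/D_iv) = (7768.525/150)/(8349.708/150) = 51.7902/55.66472 = 0.9304

F = 0.93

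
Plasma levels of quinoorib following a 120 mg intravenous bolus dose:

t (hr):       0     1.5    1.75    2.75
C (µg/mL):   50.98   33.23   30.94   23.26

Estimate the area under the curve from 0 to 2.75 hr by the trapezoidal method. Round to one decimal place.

Trapezoidal AUC_0→2.75:
  [0→1.5]: (50.98+33.23)/2 × 1.5 = 63.1575
  [1.5→1.75]: (33.23+30.94)/2 × 0.25 = 8.02125
  [1.75→2.75]: (30.94+23.26)/2 × 1 = 27.1
  Sum = 98.27875 µg/mL·hr

AUC = 98.3 µg/mL·hr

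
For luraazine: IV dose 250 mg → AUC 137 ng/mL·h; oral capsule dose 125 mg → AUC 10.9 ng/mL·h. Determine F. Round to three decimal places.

F = 0.159

F = (AUC_ev / D_ev) / (AUC_iv / D_iv)
  = (10.9/125) / (137/250)
  = 0.0872 / 0.548 = 0.1591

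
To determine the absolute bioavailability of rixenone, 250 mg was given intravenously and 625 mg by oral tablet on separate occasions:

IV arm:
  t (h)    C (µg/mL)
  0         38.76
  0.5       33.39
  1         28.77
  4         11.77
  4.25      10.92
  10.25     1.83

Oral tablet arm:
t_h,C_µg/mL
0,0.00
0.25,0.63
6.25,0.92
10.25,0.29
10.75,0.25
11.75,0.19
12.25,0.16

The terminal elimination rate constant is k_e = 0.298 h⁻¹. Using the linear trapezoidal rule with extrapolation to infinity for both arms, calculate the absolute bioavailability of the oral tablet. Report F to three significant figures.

Trapezoidal AUC_0→10.25 (IV):
  [0→0.5]: (38.76+33.39)/2 × 0.5 = 18.0375
  [0.5→1]: (33.39+28.77)/2 × 0.5 = 15.54
  [1→4]: (28.77+11.77)/2 × 3 = 60.81
  [4→4.25]: (11.77+10.92)/2 × 0.25 = 2.83625
  [4.25→10.25]: (10.92+1.83)/2 × 6 = 38.25
  Sum = 135.47375 µg/mL·h
IV tail: 1.83/0.298 = 6.141; AUC_iv,0→∞ = 135.47375 + 6.141 = 141.61475 µg/mL·h
Trapezoidal AUC_0→12.25 (oral tablet):
  [0→0.25]: (0.00+0.63)/2 × 0.25 = 0.07875
  [0.25→6.25]: (0.63+0.92)/2 × 6 = 4.65
  [6.25→10.25]: (0.92+0.29)/2 × 4 = 2.42
  [10.25→10.75]: (0.29+0.25)/2 × 0.5 = 0.135
  [10.75→11.75]: (0.25+0.19)/2 × 1 = 0.22
  [11.75→12.25]: (0.19+0.16)/2 × 0.5 = 0.0875
  Sum = 7.59125 µg/mL·h
oral tablet tail: 0.16/0.298 = 0.537; AUC_ev,0→∞ = 7.59125 + 0.537 = 8.12825 µg/mL·h
F = (AUC_ev/D_ev)/(AUC_iv/D_iv) = (8.12825/625)/(141.61475/250) = 0.0130052/0.566459 = 0.0230

F = 0.0230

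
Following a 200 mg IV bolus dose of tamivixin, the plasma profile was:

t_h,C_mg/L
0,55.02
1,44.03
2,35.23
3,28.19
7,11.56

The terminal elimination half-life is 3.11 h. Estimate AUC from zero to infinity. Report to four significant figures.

AUC = 252.2 mg/L·h

Trapezoidal AUC_0→7:
  [0→1]: (55.02+44.03)/2 × 1 = 49.525
  [1→2]: (44.03+35.23)/2 × 1 = 39.63
  [2→3]: (35.23+28.19)/2 × 1 = 31.71
  [3→7]: (28.19+11.56)/2 × 4 = 79.5
  Sum = 200.365 mg/L·h
k_e = ln2 / t½ = 0.693147 / 3.11 = 0.2229 h^-1
Extrapolated tail: C_last / k_e = 11.56 / 0.2229 = 51.862
AUC_0→∞ = 200.365 + 51.862 = 252.227 mg/L·h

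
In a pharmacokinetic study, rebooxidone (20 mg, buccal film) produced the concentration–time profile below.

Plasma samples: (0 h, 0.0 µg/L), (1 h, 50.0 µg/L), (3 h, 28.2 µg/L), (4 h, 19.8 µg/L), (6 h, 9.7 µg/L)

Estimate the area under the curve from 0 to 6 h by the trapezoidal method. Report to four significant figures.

Trapezoidal AUC_0→6:
  [0→1]: (0.0+50.0)/2 × 1 = 25.0
  [1→3]: (50.0+28.2)/2 × 2 = 78.2
  [3→4]: (28.2+19.8)/2 × 1 = 24.0
  [4→6]: (19.8+9.7)/2 × 2 = 29.5
  Sum = 156.7 µg/L·h

AUC = 156.7 µg/L·h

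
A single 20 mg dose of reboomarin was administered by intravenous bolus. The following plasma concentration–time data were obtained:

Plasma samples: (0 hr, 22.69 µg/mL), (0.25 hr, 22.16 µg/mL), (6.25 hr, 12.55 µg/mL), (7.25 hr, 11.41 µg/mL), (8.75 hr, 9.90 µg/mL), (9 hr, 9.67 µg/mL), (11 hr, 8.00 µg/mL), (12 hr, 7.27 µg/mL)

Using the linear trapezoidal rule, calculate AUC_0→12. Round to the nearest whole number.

AUC = 165 µg/mL·hr

Trapezoidal AUC_0→12:
  [0→0.25]: (22.69+22.16)/2 × 0.25 = 5.60625
  [0.25→6.25]: (22.16+12.55)/2 × 6 = 104.13
  [6.25→7.25]: (12.55+11.41)/2 × 1 = 11.98
  [7.25→8.75]: (11.41+9.90)/2 × 1.5 = 15.9825
  [8.75→9]: (9.90+9.67)/2 × 0.25 = 2.44625
  [9→11]: (9.67+8.00)/2 × 2 = 17.67
  [11→12]: (8.00+7.27)/2 × 1 = 7.635
  Sum = 165.45 µg/mL·hr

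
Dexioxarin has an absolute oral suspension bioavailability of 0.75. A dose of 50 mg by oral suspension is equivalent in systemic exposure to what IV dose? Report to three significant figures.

D_iv = 37.5 mg

Systemic exposure from an extravascular dose = F × D_ev, so the equivalent IV dose is F × D_ev.
D_iv = F × D_ev = 0.75 × 50 = 37.5 mg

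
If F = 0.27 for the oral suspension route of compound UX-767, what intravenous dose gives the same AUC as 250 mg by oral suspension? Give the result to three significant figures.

Systemic exposure from an extravascular dose = F × D_ev, so the equivalent IV dose is F × D_ev.
D_iv = F × D_ev = 0.27 × 250 = 67.5 mg

D_iv = 67.5 mg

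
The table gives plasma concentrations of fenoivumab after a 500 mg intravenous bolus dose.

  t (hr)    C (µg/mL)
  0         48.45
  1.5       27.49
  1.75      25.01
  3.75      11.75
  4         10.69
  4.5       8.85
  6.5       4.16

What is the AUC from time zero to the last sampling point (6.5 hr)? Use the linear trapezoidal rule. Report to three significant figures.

AUC = 121 µg/mL·hr

Trapezoidal AUC_0→6.5:
  [0→1.5]: (48.45+27.49)/2 × 1.5 = 56.955
  [1.5→1.75]: (27.49+25.01)/2 × 0.25 = 6.5625
  [1.75→3.75]: (25.01+11.75)/2 × 2 = 36.76
  [3.75→4]: (11.75+10.69)/2 × 0.25 = 2.805
  [4→4.5]: (10.69+8.85)/2 × 0.5 = 4.885
  [4.5→6.5]: (8.85+4.16)/2 × 2 = 13.01
  Sum = 120.9775 µg/mL·hr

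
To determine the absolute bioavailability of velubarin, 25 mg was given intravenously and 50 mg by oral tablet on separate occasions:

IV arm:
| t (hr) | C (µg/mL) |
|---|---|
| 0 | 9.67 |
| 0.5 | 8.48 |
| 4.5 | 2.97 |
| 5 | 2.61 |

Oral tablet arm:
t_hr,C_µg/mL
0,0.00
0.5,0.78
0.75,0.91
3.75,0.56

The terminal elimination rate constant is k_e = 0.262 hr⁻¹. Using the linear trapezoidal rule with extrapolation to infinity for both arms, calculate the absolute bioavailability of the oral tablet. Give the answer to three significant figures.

F = 0.0612

Trapezoidal AUC_0→5 (IV):
  [0→0.5]: (9.67+8.48)/2 × 0.5 = 4.5375
  [0.5→4.5]: (8.48+2.97)/2 × 4 = 22.9
  [4.5→5]: (2.97+2.61)/2 × 0.5 = 1.395
  Sum = 28.8325 µg/mL·hr
IV tail: 2.61/0.262 = 9.962; AUC_iv,0→∞ = 28.8325 + 9.962 = 38.7945 µg/mL·hr
Trapezoidal AUC_0→3.75 (oral tablet):
  [0→0.5]: (0.00+0.78)/2 × 0.5 = 0.195
  [0.5→0.75]: (0.78+0.91)/2 × 0.25 = 0.21125
  [0.75→3.75]: (0.91+0.56)/2 × 3 = 2.205
  Sum = 2.61125 µg/mL·hr
oral tablet tail: 0.56/0.262 = 2.137; AUC_ev,0→∞ = 2.61125 + 2.137 = 4.74825 µg/mL·hr
F = (AUC_ev/D_ev)/(AUC_iv/D_iv) = (4.74825/50)/(38.7945/25) = 0.094965/1.55178 = 0.0612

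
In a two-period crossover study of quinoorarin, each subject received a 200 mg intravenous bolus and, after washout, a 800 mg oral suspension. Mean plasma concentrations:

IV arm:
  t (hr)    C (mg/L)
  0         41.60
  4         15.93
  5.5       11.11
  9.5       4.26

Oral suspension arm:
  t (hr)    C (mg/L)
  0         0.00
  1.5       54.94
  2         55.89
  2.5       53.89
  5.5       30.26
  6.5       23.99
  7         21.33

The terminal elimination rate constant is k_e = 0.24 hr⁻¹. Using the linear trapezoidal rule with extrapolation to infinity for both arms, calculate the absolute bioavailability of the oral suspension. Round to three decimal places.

Trapezoidal AUC_0→9.5 (IV):
  [0→4]: (41.60+15.93)/2 × 4 = 115.06
  [4→5.5]: (15.93+11.11)/2 × 1.5 = 20.28
  [5.5→9.5]: (11.11+4.26)/2 × 4 = 30.74
  Sum = 166.08 mg/L·hr
IV tail: 4.26/0.24 = 17.750; AUC_iv,0→∞ = 166.08 + 17.750 = 183.83 mg/L·hr
Trapezoidal AUC_0→7 (oral suspension):
  [0→1.5]: (0.00+54.94)/2 × 1.5 = 41.205
  [1.5→2]: (54.94+55.89)/2 × 0.5 = 27.7075
  [2→2.5]: (55.89+53.89)/2 × 0.5 = 27.445
  [2.5→5.5]: (53.89+30.26)/2 × 3 = 126.225
  [5.5→6.5]: (30.26+23.99)/2 × 1 = 27.125
  [6.5→7]: (23.99+21.33)/2 × 0.5 = 11.33
  Sum = 261.0375 mg/L·hr
oral suspension tail: 21.33/0.24 = 88.875; AUC_ev,0→∞ = 261.0375 + 88.875 = 349.9125 mg/L·hr
F = (AUC_ev/D_ev)/(AUC_iv/D_iv) = (349.9125/800)/(183.83/200) = 0.437391/0.91915 = 0.4759

F = 0.476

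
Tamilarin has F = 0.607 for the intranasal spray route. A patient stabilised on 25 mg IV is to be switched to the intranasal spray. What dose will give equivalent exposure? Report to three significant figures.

For equal systemic exposure: F × D_ev = D_iv
D_ev = D_iv / F = 25 / 0.607 = 41.1862 mg

D_intranasal = 41.2 mg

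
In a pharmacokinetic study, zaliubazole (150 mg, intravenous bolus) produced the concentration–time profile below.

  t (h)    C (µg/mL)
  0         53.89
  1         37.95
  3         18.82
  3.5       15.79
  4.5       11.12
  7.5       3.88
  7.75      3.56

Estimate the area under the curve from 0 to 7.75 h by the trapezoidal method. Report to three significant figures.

AUC = 148 µg/mL·h

Trapezoidal AUC_0→7.75:
  [0→1]: (53.89+37.95)/2 × 1 = 45.92
  [1→3]: (37.95+18.82)/2 × 2 = 56.77
  [3→3.5]: (18.82+15.79)/2 × 0.5 = 8.6525
  [3.5→4.5]: (15.79+11.12)/2 × 1 = 13.455
  [4.5→7.5]: (11.12+3.88)/2 × 3 = 22.5
  [7.5→7.75]: (3.88+3.56)/2 × 0.25 = 0.93
  Sum = 148.2275 µg/mL·h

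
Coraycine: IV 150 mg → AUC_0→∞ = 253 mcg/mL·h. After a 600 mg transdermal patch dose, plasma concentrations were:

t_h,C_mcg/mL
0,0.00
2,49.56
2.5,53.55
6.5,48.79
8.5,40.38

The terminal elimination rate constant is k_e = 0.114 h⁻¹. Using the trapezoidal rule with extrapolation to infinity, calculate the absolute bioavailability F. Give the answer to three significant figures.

Trapezoidal AUC_0→8.5 (transdermal patch):
  [0→2]: (0.00+49.56)/2 × 2 = 49.56
  [2→2.5]: (49.56+53.55)/2 × 0.5 = 25.7775
  [2.5→6.5]: (53.55+48.79)/2 × 4 = 204.68
  [6.5→8.5]: (48.79+40.38)/2 × 2 = 89.17
  Sum = 369.1875 mcg/mL·h
Tail: C_last/k_e = 40.38/0.114 = 354.211
AUC_0→∞ (transdermal patch) = 369.1875 + 354.211 = 723.3985 mcg/mL·h
F = (AUC_ev/D_ev)/(AUC_iv/D_iv) = (723.3985/600)/(253/150) = 1.20566/1.68667 = 0.7148

F = 0.715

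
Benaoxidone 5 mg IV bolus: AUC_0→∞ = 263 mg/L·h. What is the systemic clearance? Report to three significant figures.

CL = 0.0190 L/h

CL = Dose_iv / AUC_0→∞
   = 5 / 263 = 0.0190114 L/h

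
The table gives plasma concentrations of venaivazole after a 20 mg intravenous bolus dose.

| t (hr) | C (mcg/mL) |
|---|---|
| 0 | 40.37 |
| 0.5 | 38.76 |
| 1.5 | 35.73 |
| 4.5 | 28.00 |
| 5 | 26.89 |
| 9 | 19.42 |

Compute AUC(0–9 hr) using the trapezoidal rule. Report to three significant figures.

Trapezoidal AUC_0→9:
  [0→0.5]: (40.37+38.76)/2 × 0.5 = 19.7825
  [0.5→1.5]: (38.76+35.73)/2 × 1 = 37.245
  [1.5→4.5]: (35.73+28.00)/2 × 3 = 95.595
  [4.5→5]: (28.00+26.89)/2 × 0.5 = 13.7225
  [5→9]: (26.89+19.42)/2 × 4 = 92.62
  Sum = 258.965 mcg/mL·hr

AUC = 259 mcg/mL·hr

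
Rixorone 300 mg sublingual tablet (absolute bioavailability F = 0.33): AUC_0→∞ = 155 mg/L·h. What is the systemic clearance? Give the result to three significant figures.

CL = F × Dose / AUC_0→∞
   = 0.33 × 300 / 155 = 0.63871 L/h

CL = 0.639 L/h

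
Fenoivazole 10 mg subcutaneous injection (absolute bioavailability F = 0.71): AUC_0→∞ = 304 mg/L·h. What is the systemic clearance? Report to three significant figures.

CL = 0.0234 L/h

CL = F × Dose / AUC_0→∞
   = 0.71 × 10 / 304 = 0.0233553 L/h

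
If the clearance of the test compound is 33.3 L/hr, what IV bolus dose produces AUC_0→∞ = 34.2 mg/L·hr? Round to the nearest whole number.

Dose_iv = CL × AUC_0→∞
     = 33.3 × 34.2 = 1138.86 mg

Dose = 1139 mg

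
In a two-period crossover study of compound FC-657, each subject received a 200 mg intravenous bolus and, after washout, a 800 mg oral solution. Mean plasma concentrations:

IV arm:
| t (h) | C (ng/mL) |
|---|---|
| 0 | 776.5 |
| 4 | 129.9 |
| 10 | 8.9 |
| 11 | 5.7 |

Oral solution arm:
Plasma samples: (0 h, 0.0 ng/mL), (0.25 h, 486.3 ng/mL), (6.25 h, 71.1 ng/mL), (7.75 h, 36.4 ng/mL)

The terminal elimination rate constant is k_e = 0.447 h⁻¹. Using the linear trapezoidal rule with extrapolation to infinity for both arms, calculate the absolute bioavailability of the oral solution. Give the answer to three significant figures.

F = 0.211

Trapezoidal AUC_0→11 (IV):
  [0→4]: (776.5+129.9)/2 × 4 = 1812.8
  [4→10]: (129.9+8.9)/2 × 6 = 416.4
  [10→11]: (8.9+5.7)/2 × 1 = 7.3
  Sum = 2236.5 ng/mL·h
IV tail: 5.7/0.447 = 12.752; AUC_iv,0→∞ = 2236.5 + 12.752 = 2249.252 ng/mL·h
Trapezoidal AUC_0→7.75 (oral solution):
  [0→0.25]: (0.0+486.3)/2 × 0.25 = 60.7875
  [0.25→6.25]: (486.3+71.1)/2 × 6 = 1672.2
  [6.25→7.75]: (71.1+36.4)/2 × 1.5 = 80.625
  Sum = 1813.6125 ng/mL·h
oral solution tail: 36.4/0.447 = 81.432; AUC_ev,0→∞ = 1813.6125 + 81.432 = 1895.0445 ng/mL·h
F = (AUC_ev/D_ev)/(AUC_iv/D_iv) = (1895.0445/800)/(2249.252/200) = 2.36881/11.24626 = 0.2106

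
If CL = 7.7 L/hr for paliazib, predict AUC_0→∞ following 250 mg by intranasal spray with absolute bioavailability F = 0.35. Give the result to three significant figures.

AUC = 11.4 mg/L·hr

AUC_0→∞ = F × Dose / CL
        = 0.35 × 250 / 7.7 = 11.3636 mg/L·hr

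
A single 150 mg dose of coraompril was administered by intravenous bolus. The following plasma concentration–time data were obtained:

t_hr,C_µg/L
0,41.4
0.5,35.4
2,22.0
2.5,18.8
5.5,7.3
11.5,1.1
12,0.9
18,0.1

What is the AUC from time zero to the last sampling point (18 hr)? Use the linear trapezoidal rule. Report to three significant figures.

Trapezoidal AUC_0→18:
  [0→0.5]: (41.4+35.4)/2 × 0.5 = 19.2
  [0.5→2]: (35.4+22.0)/2 × 1.5 = 43.05
  [2→2.5]: (22.0+18.8)/2 × 0.5 = 10.2
  [2.5→5.5]: (18.8+7.3)/2 × 3 = 39.15
  [5.5→11.5]: (7.3+1.1)/2 × 6 = 25.2
  [11.5→12]: (1.1+0.9)/2 × 0.5 = 0.5
  [12→18]: (0.9+0.1)/2 × 6 = 3.0
  Sum = 140.3 µg/L·hr

AUC = 140 µg/L·hr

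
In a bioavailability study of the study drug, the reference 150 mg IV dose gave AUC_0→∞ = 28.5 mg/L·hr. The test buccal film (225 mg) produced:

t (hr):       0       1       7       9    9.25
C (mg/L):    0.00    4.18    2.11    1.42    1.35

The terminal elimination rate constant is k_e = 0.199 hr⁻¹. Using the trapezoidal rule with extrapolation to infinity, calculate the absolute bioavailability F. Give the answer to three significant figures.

Trapezoidal AUC_0→9.25 (buccal film):
  [0→1]: (0.00+4.18)/2 × 1 = 2.09
  [1→7]: (4.18+2.11)/2 × 6 = 18.87
  [7→9]: (2.11+1.42)/2 × 2 = 3.53
  [9→9.25]: (1.42+1.35)/2 × 0.25 = 0.34625
  Sum = 24.83625 mg/L·hr
Tail: C_last/k_e = 1.35/0.199 = 6.784
AUC_0→∞ (buccal film) = 24.83625 + 6.784 = 31.62025 mg/L·hr
F = (AUC_ev/D_ev)/(AUC_iv/D_iv) = (31.62025/225)/(28.5/150) = 0.140534/0.19 = 0.7397

F = 0.740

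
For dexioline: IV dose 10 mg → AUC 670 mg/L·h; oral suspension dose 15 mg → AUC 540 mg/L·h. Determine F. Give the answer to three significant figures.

F = (AUC_ev / D_ev) / (AUC_iv / D_iv)
  = (540/15) / (670/10)
  = 36 / 67 = 0.5373

F = 0.537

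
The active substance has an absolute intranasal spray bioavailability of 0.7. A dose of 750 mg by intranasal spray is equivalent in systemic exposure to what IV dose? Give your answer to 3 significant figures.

D_iv = 525 mg

Systemic exposure from an extravascular dose = F × D_ev, so the equivalent IV dose is F × D_ev.
D_iv = F × D_ev = 0.7 × 750 = 525 mg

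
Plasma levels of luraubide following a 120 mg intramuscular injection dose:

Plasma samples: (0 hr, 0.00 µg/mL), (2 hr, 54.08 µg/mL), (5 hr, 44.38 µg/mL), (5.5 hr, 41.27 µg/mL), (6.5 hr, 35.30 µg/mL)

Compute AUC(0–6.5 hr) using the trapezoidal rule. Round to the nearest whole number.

Trapezoidal AUC_0→6.5:
  [0→2]: (0.00+54.08)/2 × 2 = 54.08
  [2→5]: (54.08+44.38)/2 × 3 = 147.69
  [5→5.5]: (44.38+41.27)/2 × 0.5 = 21.4125
  [5.5→6.5]: (41.27+35.30)/2 × 1 = 38.285
  Sum = 261.4675 µg/mL·hr

AUC = 261 µg/mL·hr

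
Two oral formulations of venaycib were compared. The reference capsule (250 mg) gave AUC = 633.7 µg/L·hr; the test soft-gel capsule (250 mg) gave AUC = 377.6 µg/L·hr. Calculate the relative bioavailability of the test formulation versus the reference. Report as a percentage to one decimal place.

F_rel = (AUC_test/D_test) / (AUC_ref/D_ref)
      = (377.6/250) / (633.7/250)
      = 1.5104 / 2.5348 = 0.5959 = 59.59%

F_rel = 59.6%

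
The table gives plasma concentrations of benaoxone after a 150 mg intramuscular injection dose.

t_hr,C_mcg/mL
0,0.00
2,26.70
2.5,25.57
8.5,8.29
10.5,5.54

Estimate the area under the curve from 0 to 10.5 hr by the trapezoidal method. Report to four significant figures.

AUC = 155.2 mcg/mL·hr

Trapezoidal AUC_0→10.5:
  [0→2]: (0.00+26.70)/2 × 2 = 26.7
  [2→2.5]: (26.70+25.57)/2 × 0.5 = 13.0675
  [2.5→8.5]: (25.57+8.29)/2 × 6 = 101.58
  [8.5→10.5]: (8.29+5.54)/2 × 2 = 13.83
  Sum = 155.1775 mcg/mL·hr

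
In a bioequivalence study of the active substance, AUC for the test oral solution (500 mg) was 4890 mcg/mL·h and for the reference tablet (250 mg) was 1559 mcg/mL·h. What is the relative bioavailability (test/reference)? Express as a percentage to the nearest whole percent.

F_rel = 157%

F_rel = (AUC_test/D_test) / (AUC_ref/D_ref)
      = (4890/500) / (1559/250)
      = 9.78 / 6.236 = 1.5683 = 156.83%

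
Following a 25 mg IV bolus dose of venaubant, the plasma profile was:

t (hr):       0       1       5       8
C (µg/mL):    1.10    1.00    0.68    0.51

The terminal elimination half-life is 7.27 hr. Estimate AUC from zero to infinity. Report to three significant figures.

Trapezoidal AUC_0→8:
  [0→1]: (1.10+1.00)/2 × 1 = 1.05
  [1→5]: (1.00+0.68)/2 × 4 = 3.36
  [5→8]: (0.68+0.51)/2 × 3 = 1.785
  Sum = 6.195 µg/mL·hr
k_e = ln2 / t½ = 0.693147 / 7.27 = 0.0953 hr^-1
Extrapolated tail: C_last / k_e = 0.51 / 0.0953 = 5.352
AUC_0→∞ = 6.195 + 5.352 = 11.547 µg/mL·hr

AUC = 11.5 µg/mL·hr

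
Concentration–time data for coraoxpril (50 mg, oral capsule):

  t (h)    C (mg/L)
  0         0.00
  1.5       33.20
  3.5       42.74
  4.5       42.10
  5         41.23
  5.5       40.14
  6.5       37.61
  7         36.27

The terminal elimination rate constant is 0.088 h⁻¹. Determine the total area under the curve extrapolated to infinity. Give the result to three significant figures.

AUC = 654 mg/L·h

Trapezoidal AUC_0→7:
  [0→1.5]: (0.00+33.20)/2 × 1.5 = 24.9
  [1.5→3.5]: (33.20+42.74)/2 × 2 = 75.94
  [3.5→4.5]: (42.74+42.10)/2 × 1 = 42.42
  [4.5→5]: (42.10+41.23)/2 × 0.5 = 20.8325
  [5→5.5]: (41.23+40.14)/2 × 0.5 = 20.3425
  [5.5→6.5]: (40.14+37.61)/2 × 1 = 38.875
  [6.5→7]: (37.61+36.27)/2 × 0.5 = 18.47
  Sum = 241.78 mg/L·h
Extrapolated tail: C_last / k_e = 36.27 / 0.088 = 412.159
AUC_0→∞ = 241.78 + 412.159 = 653.939 mg/L·h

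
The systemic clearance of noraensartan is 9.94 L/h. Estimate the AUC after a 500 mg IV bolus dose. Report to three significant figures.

AUC_0→∞ = Dose_iv / CL
        = 500 / 9.94 = 50.3018 mg/L·h

AUC = 50.3 mg/L·h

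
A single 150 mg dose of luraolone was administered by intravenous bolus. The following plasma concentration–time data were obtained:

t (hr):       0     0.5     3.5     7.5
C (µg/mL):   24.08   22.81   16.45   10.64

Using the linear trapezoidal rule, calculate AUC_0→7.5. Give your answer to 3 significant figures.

AUC = 125 µg/mL·hr

Trapezoidal AUC_0→7.5:
  [0→0.5]: (24.08+22.81)/2 × 0.5 = 11.7225
  [0.5→3.5]: (22.81+16.45)/2 × 3 = 58.89
  [3.5→7.5]: (16.45+10.64)/2 × 4 = 54.18
  Sum = 124.7925 µg/mL·hr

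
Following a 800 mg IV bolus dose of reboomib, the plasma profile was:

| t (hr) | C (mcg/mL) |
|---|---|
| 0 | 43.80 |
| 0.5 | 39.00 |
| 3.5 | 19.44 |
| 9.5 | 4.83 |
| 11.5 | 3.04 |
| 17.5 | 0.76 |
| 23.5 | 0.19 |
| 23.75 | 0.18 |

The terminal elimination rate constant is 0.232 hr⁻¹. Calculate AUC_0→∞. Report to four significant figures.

Trapezoidal AUC_0→23.75:
  [0→0.5]: (43.80+39.00)/2 × 0.5 = 20.7
  [0.5→3.5]: (39.00+19.44)/2 × 3 = 87.66
  [3.5→9.5]: (19.44+4.83)/2 × 6 = 72.81
  [9.5→11.5]: (4.83+3.04)/2 × 2 = 7.87
  [11.5→17.5]: (3.04+0.76)/2 × 6 = 11.4
  [17.5→23.5]: (0.76+0.19)/2 × 6 = 2.85
  [23.5→23.75]: (0.19+0.18)/2 × 0.25 = 0.04625
  Sum = 203.33625 mcg/mL·hr
Extrapolated tail: C_last / k_e = 0.18 / 0.232 = 0.776
AUC_0→∞ = 203.33625 + 0.776 = 204.11225 mcg/mL·hr

AUC = 204.1 mcg/mL·hr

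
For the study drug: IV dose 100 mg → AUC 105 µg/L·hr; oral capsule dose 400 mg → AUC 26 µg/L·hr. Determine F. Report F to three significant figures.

F = (AUC_ev / D_ev) / (AUC_iv / D_iv)
  = (26/400) / (105/100)
  = 0.065 / 1.05 = 0.0619

F = 0.0619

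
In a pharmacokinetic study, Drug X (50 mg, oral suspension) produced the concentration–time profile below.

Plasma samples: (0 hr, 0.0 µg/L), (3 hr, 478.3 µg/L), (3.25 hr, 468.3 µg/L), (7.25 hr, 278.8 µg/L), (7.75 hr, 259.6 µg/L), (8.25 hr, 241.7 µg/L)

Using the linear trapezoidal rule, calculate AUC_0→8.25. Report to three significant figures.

Trapezoidal AUC_0→8.25:
  [0→3]: (0.0+478.3)/2 × 3 = 717.45
  [3→3.25]: (478.3+468.3)/2 × 0.25 = 118.325
  [3.25→7.25]: (468.3+278.8)/2 × 4 = 1494.2
  [7.25→7.75]: (278.8+259.6)/2 × 0.5 = 134.6
  [7.75→8.25]: (259.6+241.7)/2 × 0.5 = 125.325
  Sum = 2589.9 µg/L·hr

AUC = 2590 µg/L·hr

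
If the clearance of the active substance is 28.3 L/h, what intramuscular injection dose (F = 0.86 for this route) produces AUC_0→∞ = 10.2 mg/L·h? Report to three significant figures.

Dose = CL × AUC_0→∞ / F
     = 28.3 × 10.2 / 0.86 = 335.651 mg

Dose = 336 mg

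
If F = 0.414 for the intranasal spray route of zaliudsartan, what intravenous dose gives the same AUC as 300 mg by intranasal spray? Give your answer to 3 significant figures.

Systemic exposure from an extravascular dose = F × D_ev, so the equivalent IV dose is F × D_ev.
D_iv = F × D_ev = 0.414 × 300 = 124.2 mg

D_iv = 124 mg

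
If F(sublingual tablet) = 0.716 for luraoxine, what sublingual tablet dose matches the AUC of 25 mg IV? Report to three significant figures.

D_sublingual = 34.9 mg

For equal systemic exposure: F × D_ev = D_iv
D_ev = D_iv / F = 25 / 0.716 = 34.9162 mg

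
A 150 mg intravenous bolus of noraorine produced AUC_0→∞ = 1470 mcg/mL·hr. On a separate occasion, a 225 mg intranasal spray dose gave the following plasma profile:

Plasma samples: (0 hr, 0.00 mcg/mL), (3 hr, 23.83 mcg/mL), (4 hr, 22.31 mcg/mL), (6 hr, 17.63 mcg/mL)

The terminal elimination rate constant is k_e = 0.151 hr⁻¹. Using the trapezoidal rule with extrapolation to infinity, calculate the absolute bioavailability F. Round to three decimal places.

F = 0.098

Trapezoidal AUC_0→6 (intranasal spray):
  [0→3]: (0.00+23.83)/2 × 3 = 35.745
  [3→4]: (23.83+22.31)/2 × 1 = 23.07
  [4→6]: (22.31+17.63)/2 × 2 = 39.94
  Sum = 98.755 mcg/mL·hr
Tail: C_last/k_e = 17.63/0.151 = 116.755
AUC_0→∞ (intranasal spray) = 98.755 + 116.755 = 215.51 mcg/mL·hr
F = (AUC_ev/D_ev)/(AUC_iv/D_iv) = (215.51/225)/(1470/150) = 0.957822/9.8 = 0.0977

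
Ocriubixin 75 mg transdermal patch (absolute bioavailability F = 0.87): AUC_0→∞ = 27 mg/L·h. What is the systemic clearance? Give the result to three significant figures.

CL = 2.42 L/h

CL = F × Dose / AUC_0→∞
   = 0.87 × 75 / 27 = 2.41667 L/h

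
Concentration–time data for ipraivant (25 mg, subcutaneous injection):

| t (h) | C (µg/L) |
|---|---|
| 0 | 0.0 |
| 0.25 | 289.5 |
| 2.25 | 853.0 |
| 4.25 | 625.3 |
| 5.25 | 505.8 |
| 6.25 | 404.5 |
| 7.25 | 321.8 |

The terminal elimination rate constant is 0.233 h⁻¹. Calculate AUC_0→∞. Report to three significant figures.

AUC = 5420 µg/L·h

Trapezoidal AUC_0→7.25:
  [0→0.25]: (0.0+289.5)/2 × 0.25 = 36.1875
  [0.25→2.25]: (289.5+853.0)/2 × 2 = 1142.5
  [2.25→4.25]: (853.0+625.3)/2 × 2 = 1478.3
  [4.25→5.25]: (625.3+505.8)/2 × 1 = 565.55
  [5.25→6.25]: (505.8+404.5)/2 × 1 = 455.15
  [6.25→7.25]: (404.5+321.8)/2 × 1 = 363.15
  Sum = 4040.8375 µg/L·h
Extrapolated tail: C_last / k_e = 321.8 / 0.233 = 1381.116
AUC_0→∞ = 4040.8375 + 1381.116 = 5421.9535 µg/L·h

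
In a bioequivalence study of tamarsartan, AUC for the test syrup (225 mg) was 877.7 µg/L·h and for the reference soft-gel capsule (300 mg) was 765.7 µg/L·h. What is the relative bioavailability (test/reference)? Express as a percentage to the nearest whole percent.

F_rel = (AUC_test/D_test) / (AUC_ref/D_ref)
      = (877.7/225) / (765.7/300)
      = 3.90089 / 2.55233 = 1.5284 = 152.84%

F_rel = 153%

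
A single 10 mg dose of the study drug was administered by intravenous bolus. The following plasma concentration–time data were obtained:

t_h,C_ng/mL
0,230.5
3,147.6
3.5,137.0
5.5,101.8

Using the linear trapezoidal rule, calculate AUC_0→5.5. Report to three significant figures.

Trapezoidal AUC_0→5.5:
  [0→3]: (230.5+147.6)/2 × 3 = 567.15
  [3→3.5]: (147.6+137.0)/2 × 0.5 = 71.15
  [3.5→5.5]: (137.0+101.8)/2 × 2 = 238.8
  Sum = 877.1 ng/mL·h

AUC = 877 ng/mL·h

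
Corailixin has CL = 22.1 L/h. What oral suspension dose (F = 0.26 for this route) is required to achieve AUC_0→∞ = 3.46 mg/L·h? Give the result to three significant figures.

Dose = CL × AUC_0→∞ / F
     = 22.1 × 3.46 / 0.26 = 294.1 mg

Dose = 294 mg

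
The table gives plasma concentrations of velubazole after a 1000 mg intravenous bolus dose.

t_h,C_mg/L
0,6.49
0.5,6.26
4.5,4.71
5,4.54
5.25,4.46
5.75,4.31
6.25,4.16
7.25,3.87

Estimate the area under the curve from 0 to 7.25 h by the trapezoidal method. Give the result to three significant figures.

Trapezoidal AUC_0→7.25:
  [0→0.5]: (6.49+6.26)/2 × 0.5 = 3.1875
  [0.5→4.5]: (6.26+4.71)/2 × 4 = 21.94
  [4.5→5]: (4.71+4.54)/2 × 0.5 = 2.3125
  [5→5.25]: (4.54+4.46)/2 × 0.25 = 1.125
  [5.25→5.75]: (4.46+4.31)/2 × 0.5 = 2.1925
  [5.75→6.25]: (4.31+4.16)/2 × 0.5 = 2.1175
  [6.25→7.25]: (4.16+3.87)/2 × 1 = 4.015
  Sum = 36.89 mg/L·h

AUC = 36.9 mg/L·h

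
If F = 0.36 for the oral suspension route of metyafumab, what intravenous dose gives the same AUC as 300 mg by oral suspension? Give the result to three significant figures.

D_iv = 108 mg

Systemic exposure from an extravascular dose = F × D_ev, so the equivalent IV dose is F × D_ev.
D_iv = F × D_ev = 0.36 × 300 = 108 mg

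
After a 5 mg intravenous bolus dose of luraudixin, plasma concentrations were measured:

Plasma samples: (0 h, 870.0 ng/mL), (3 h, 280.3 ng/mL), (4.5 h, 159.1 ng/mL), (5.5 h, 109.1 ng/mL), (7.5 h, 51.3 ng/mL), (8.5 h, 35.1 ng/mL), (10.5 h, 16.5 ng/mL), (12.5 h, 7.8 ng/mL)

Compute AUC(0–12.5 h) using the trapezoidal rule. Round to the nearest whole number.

AUC = 2469 ng/mL·h

Trapezoidal AUC_0→12.5:
  [0→3]: (870.0+280.3)/2 × 3 = 1725.45
  [3→4.5]: (280.3+159.1)/2 × 1.5 = 329.55
  [4.5→5.5]: (159.1+109.1)/2 × 1 = 134.1
  [5.5→7.5]: (109.1+51.3)/2 × 2 = 160.4
  [7.5→8.5]: (51.3+35.1)/2 × 1 = 43.2
  [8.5→10.5]: (35.1+16.5)/2 × 2 = 51.6
  [10.5→12.5]: (16.5+7.8)/2 × 2 = 24.3
  Sum = 2468.6 ng/mL·h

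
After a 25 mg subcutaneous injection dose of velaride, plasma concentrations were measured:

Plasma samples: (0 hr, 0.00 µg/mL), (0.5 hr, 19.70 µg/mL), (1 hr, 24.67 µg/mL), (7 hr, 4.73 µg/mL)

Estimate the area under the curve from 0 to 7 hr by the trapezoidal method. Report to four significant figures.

Trapezoidal AUC_0→7:
  [0→0.5]: (0.00+19.70)/2 × 0.5 = 4.925
  [0.5→1]: (19.70+24.67)/2 × 0.5 = 11.0925
  [1→7]: (24.67+4.73)/2 × 6 = 88.2
  Sum = 104.2175 µg/mL·hr

AUC = 104.2 µg/mL·hr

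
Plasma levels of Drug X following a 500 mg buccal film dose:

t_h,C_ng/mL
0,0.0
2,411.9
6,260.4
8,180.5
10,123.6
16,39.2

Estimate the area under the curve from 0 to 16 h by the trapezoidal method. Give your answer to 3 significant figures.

Trapezoidal AUC_0→16:
  [0→2]: (0.0+411.9)/2 × 2 = 411.9
  [2→6]: (411.9+260.4)/2 × 4 = 1344.6
  [6→8]: (260.4+180.5)/2 × 2 = 440.9
  [8→10]: (180.5+123.6)/2 × 2 = 304.1
  [10→16]: (123.6+39.2)/2 × 6 = 488.4
  Sum = 2989.9 ng/mL·h

AUC = 2990 ng/mL·h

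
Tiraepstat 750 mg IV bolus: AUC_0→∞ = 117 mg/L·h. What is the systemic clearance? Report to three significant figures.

CL = 6.41 L/h

CL = Dose_iv / AUC_0→∞
   = 750 / 117 = 6.41026 L/h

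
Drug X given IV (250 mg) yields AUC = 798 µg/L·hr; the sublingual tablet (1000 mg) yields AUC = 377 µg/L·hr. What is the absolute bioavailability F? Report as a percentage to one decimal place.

F = 11.8%

F = (AUC_ev / D_ev) / (AUC_iv / D_iv)
  = (377/1000) / (798/250)
  = 0.377 / 3.192 = 0.1181
  = 11.81%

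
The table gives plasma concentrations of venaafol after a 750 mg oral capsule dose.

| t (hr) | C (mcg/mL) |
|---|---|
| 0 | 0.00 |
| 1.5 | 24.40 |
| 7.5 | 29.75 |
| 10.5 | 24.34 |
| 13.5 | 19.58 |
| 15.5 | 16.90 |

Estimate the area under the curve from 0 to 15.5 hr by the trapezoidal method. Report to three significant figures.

Trapezoidal AUC_0→15.5:
  [0→1.5]: (0.00+24.40)/2 × 1.5 = 18.3
  [1.5→7.5]: (24.40+29.75)/2 × 6 = 162.45
  [7.5→10.5]: (29.75+24.34)/2 × 3 = 81.135
  [10.5→13.5]: (24.34+19.58)/2 × 3 = 65.88
  [13.5→15.5]: (19.58+16.90)/2 × 2 = 36.48
  Sum = 364.245 mcg/mL·hr

AUC = 364 mcg/mL·hr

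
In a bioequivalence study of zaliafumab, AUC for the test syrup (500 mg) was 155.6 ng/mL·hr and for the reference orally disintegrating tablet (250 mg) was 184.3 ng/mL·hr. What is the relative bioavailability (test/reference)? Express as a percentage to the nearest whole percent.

F_rel = (AUC_test/D_test) / (AUC_ref/D_ref)
      = (155.6/500) / (184.3/250)
      = 0.3112 / 0.7372 = 0.4221 = 42.21%

F_rel = 42%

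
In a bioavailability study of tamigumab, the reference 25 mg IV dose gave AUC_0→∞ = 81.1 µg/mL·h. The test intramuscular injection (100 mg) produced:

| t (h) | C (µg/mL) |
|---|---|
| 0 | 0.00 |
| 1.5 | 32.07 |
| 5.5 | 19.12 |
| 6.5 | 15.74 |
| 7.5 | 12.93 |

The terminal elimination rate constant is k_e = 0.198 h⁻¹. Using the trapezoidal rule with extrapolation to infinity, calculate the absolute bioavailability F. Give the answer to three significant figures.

F = 0.689

Trapezoidal AUC_0→7.5 (intramuscular injection):
  [0→1.5]: (0.00+32.07)/2 × 1.5 = 24.0525
  [1.5→5.5]: (32.07+19.12)/2 × 4 = 102.38
  [5.5→6.5]: (19.12+15.74)/2 × 1 = 17.43
  [6.5→7.5]: (15.74+12.93)/2 × 1 = 14.335
  Sum = 158.1975 µg/mL·h
Tail: C_last/k_e = 12.93/0.198 = 65.303
AUC_0→∞ (intramuscular injection) = 158.1975 + 65.303 = 223.5005 µg/mL·h
F = (AUC_ev/D_ev)/(AUC_iv/D_iv) = (223.5005/100)/(81.1/25) = 2.235005/3.244 = 0.6890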